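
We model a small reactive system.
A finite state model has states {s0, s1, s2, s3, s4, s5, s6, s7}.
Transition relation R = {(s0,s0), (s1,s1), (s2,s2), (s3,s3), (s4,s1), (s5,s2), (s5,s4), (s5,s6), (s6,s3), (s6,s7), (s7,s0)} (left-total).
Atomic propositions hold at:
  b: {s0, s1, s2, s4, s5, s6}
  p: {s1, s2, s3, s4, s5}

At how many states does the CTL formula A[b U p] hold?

5

A[b U p]: least fixpoint, start Z0 = Sat(p) = {s1, s2, s3, s4, s5}, add states in Sat(b) with every successor in Z. Already a fixed point.
Sat(A[b U p]) = {s1, s2, s3, s4, s5}
|Sat(A[b U p])| = |{s1, s2, s3, s4, s5}| = 5.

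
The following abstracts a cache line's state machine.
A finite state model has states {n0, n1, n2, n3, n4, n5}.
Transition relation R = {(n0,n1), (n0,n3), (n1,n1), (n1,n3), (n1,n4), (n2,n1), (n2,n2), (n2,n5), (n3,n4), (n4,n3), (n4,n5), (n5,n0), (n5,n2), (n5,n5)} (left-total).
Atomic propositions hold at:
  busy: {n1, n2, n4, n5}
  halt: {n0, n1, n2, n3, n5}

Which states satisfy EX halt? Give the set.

{n0, n1, n2, n4, n5}

Sat(EX halt) = {s : some successor in {n0, n1, n2, n3, n5}} = {n0, n1, n2, n4, n5}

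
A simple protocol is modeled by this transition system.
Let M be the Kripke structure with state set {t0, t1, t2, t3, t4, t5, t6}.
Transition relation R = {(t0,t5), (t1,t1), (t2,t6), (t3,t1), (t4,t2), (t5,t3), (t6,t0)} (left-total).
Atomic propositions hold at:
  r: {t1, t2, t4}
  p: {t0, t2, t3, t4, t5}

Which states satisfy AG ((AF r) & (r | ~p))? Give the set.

{t1}

AF r: least fixpoint, start Z0 = {t1, t2, t4}, add states with every successor in Z. Z1 = {t1, t2, t3, t4}; Z2 = {t1, t2, t3, t4, t5}; Z3 = {t0, t1, t2, t3, t4, t5}; Z4 = {t0, t1, t2, t3, t4, t5, t6}; fixed.
Sat(AF r) = {t0, t1, t2, t3, t4, t5, t6}
Sat(~p) = {t1, t6}
Sat(r | ~p) = {t1, t2, t4, t6}
Sat((AF r) & (r | ~p)) = {t1, t2, t4, t6}
AG ((AF r) & (r | ~p)): greatest fixpoint, start Z0 = {t1, t2, t4, t6}, keep only states in Sat with every successor in Z. Z1 = {t1, t2, t4}; Z2 = {t1, t4}; Z3 = {t1}; fixed.
Sat(AG ((AF r) & (r | ~p))) = {t1}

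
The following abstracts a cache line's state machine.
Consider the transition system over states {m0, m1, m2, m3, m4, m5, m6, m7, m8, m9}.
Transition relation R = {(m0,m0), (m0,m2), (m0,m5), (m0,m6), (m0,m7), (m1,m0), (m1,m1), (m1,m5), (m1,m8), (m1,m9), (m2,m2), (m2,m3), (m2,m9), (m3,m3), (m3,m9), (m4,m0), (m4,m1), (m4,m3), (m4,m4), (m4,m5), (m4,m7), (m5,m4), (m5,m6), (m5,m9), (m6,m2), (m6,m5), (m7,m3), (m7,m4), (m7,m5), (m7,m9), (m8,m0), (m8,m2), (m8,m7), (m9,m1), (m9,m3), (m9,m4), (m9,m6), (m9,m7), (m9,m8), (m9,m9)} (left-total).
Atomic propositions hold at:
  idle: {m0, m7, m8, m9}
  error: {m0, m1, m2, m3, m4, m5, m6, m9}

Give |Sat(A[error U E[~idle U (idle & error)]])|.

8

Sat(~idle) = {m1, m2, m3, m4, m5, m6}
Sat(idle & error) = {m0, m9}
E[~idle U (idle & error)]: least fixpoint, start Z0 = Sat((idle & error)) = {m0, m9}, add states in Sat(~idle) with some successor in Z. Z1 = {m0, m1, m2, m3, m4, m5, m9}; Z2 = {m0, m1, m2, m3, m4, m5, m6, m9}; fixed.
Sat(E[~idle U (idle & error)]) = {m0, m1, m2, m3, m4, m5, m6, m9}
A[error U E[~idle U (idle & error)]]: least fixpoint, start Z0 = Sat(E[~idle U (idle & error)]) = {m0, m1, m2, m3, m4, m5, m6, m9}, add states in Sat(error) with every successor in Z. Already a fixed point.
Sat(A[error U E[~idle U (idle & error)]]) = {m0, m1, m2, m3, m4, m5, m6, m9}
|Sat(A[error U E[~idle U (idle & error)]])| = |{m0, m1, m2, m3, m4, m5, m6, m9}| = 8.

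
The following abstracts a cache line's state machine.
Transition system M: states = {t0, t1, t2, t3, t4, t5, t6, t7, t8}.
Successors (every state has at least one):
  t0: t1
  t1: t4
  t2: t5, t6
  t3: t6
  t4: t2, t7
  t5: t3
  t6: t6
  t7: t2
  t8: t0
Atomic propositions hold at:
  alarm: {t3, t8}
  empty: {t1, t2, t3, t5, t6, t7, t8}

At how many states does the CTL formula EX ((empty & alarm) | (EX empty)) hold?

Sat(empty & alarm) = {t3, t8}
Sat(EX empty) = {s : some successor in {t1, t2, t3, t5, t6, t7, t8}} = {t0, t2, t3, t4, t5, t6, t7}
Sat((empty & alarm) | (EX empty)) = {t0, t2, t3, t4, t5, t6, t7, t8}
Sat(EX ((empty & alarm) | (EX empty))) = {s : some successor in {t0, t2, t3, t4, t5, t6, t7, t8}} = {t1, t2, t3, t4, t5, t6, t7, t8}
|Sat(EX ((empty & alarm) | (EX empty)))| = |{t1, t2, t3, t4, t5, t6, t7, t8}| = 8.

8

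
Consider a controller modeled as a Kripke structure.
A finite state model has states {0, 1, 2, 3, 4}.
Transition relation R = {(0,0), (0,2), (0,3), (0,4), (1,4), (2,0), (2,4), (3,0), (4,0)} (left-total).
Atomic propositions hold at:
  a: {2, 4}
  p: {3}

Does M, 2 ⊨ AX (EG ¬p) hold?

Sat(¬p) = {0, 1, 2, 4}
EG ¬p: greatest fixpoint, start Z0 = {0, 1, 2, 4}, keep only states in Sat with some successor in Z. Already a fixed point.
Sat(EG ¬p) = {0, 1, 2, 4}
Sat(AX (EG ¬p)) = {s : every successor in {0, 1, 2, 4}} = {1, 2, 3, 4}
2 ∈ Sat(AX (EG ¬p)) = {1, 2, 3, 4}, so the formula holds at 2.

Yes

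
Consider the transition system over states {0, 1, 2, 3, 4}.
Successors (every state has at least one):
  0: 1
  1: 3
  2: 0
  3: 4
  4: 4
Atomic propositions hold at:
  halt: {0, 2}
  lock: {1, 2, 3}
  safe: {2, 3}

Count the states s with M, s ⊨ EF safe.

EF safe: least fixpoint, start Z0 = {2, 3}, add states with some successor in Z. Z1 = {1, 2, 3}; Z2 = {0, 1, 2, 3}; fixed.
Sat(EF safe) = {0, 1, 2, 3}
|Sat(EF safe)| = |{0, 1, 2, 3}| = 4.

4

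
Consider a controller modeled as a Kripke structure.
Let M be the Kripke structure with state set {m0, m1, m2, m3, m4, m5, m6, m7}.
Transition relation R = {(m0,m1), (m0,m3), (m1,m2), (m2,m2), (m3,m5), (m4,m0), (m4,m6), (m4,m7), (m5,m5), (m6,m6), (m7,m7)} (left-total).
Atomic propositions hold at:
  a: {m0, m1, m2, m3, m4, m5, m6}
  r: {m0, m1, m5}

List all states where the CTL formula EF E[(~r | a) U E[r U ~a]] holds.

{m4, m7}

Sat(~r) = {m2, m3, m4, m6, m7}
Sat(~r | a) = {m0, m1, m2, m3, m4, m5, m6, m7}
Sat(~a) = {m7}
E[r U ~a]: least fixpoint, start Z0 = Sat(~a) = {m7}, add states in Sat(r) with some successor in Z. Already a fixed point.
Sat(E[r U ~a]) = {m7}
E[(~r | a) U E[r U ~a]]: least fixpoint, start Z0 = Sat(E[r U ~a]) = {m7}, add states in Sat(~r | a) with some successor in Z. Z1 = {m4, m7}; fixed.
Sat(E[(~r | a) U E[r U ~a]]) = {m4, m7}
EF E[(~r | a) U E[r U ~a]]: least fixpoint, start Z0 = {m4, m7}, add states with some successor in Z. Already a fixed point.
Sat(EF E[(~r | a) U E[r U ~a]]) = {m4, m7}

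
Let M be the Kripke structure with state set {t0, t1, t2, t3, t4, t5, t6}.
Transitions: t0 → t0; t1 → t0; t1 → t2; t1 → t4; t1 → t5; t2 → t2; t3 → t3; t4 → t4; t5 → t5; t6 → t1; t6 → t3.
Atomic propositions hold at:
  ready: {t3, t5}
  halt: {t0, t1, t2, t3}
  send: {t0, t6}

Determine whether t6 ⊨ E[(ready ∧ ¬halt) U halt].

No

Sat(¬halt) = {t4, t5, t6}
Sat(ready ∧ ¬halt) = {t5}
E[(ready ∧ ¬halt) U halt]: least fixpoint, start Z0 = Sat(halt) = {t0, t1, t2, t3}, add states in Sat(ready ∧ ¬halt) with some successor in Z. Already a fixed point.
Sat(E[(ready ∧ ¬halt) U halt]) = {t0, t1, t2, t3}
t6 ∉ Sat(E[(ready ∧ ¬halt) U halt]) = {t0, t1, t2, t3}, so the formula does not hold at t6.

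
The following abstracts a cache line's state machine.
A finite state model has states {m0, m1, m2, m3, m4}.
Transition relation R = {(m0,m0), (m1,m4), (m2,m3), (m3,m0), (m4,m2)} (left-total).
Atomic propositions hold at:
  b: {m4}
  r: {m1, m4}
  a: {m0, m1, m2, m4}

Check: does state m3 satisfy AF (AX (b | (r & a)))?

No

Sat(r & a) = {m1, m4}
Sat(b | (r & a)) = {m1, m4}
Sat(AX (b | (r & a))) = {s : every successor in {m1, m4}} = {m1}
AF (AX (b | (r & a))): least fixpoint, start Z0 = {m1}, add states with every successor in Z. Already a fixed point.
Sat(AF (AX (b | (r & a)))) = {m1}
m3 ∉ Sat(AF (AX (b | (r & a)))) = {m1}, so the formula does not hold at m3.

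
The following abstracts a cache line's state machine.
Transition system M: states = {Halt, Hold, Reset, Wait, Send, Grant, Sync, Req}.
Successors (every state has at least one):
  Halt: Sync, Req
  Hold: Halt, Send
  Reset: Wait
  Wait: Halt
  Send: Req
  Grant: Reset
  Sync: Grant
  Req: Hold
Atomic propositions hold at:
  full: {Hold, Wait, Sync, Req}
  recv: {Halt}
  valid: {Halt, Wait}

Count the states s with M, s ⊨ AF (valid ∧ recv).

5

Sat(valid ∧ recv) = {Halt}
AF (valid ∧ recv): least fixpoint, start Z0 = {Halt}, add states with every successor in Z. Z1 = {Halt, Wait}; Z2 = {Halt, Reset, Wait}; Z3 = {Halt, Reset, Wait, Grant}; Z4 = {Halt, Reset, Wait, Grant, Sync}; fixed.
Sat(AF (valid ∧ recv)) = {Halt, Reset, Wait, Grant, Sync}
|Sat(AF (valid ∧ recv))| = |{Halt, Reset, Wait, Grant, Sync}| = 5.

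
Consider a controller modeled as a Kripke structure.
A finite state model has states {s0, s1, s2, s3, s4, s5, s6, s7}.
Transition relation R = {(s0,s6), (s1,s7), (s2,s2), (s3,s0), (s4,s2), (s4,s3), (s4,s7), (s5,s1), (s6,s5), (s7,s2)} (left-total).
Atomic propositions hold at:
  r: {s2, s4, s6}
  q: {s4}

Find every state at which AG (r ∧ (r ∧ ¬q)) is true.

Sat(¬q) = {s0, s1, s2, s3, s5, s6, s7}
Sat(r ∧ ¬q) = {s2, s6}
Sat(r ∧ (r ∧ ¬q)) = {s2, s6}
AG (r ∧ (r ∧ ¬q)): greatest fixpoint, start Z0 = {s2, s6}, keep only states in Sat with every successor in Z. Z1 = {s2}; fixed.
Sat(AG (r ∧ (r ∧ ¬q))) = {s2}

{s2}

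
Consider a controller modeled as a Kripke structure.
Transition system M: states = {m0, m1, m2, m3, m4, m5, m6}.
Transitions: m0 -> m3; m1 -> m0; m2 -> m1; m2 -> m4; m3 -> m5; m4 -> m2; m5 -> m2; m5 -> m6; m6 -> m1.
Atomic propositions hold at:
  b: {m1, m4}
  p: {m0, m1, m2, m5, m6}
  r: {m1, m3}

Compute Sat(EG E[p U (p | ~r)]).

{m2, m4, m5}

Sat(~r) = {m0, m2, m4, m5, m6}
Sat(p | ~r) = {m0, m1, m2, m4, m5, m6}
E[p U (p | ~r)]: least fixpoint, start Z0 = Sat((p | ~r)) = {m0, m1, m2, m4, m5, m6}, add states in Sat(p) with some successor in Z. Already a fixed point.
Sat(E[p U (p | ~r)]) = {m0, m1, m2, m4, m5, m6}
EG E[p U (p | ~r)]: greatest fixpoint, start Z0 = {m0, m1, m2, m4, m5, m6}, keep only states in Sat with some successor in Z. Z1 = {m1, m2, m4, m5, m6}; Z2 = {m2, m4, m5, m6}; Z3 = {m2, m4, m5}; fixed.
Sat(EG E[p U (p | ~r)]) = {m2, m4, m5}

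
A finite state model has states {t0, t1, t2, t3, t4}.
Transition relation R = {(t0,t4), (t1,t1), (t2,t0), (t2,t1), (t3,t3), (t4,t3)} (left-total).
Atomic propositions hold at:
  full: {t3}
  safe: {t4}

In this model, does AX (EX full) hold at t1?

Sat(EX full) = {s : some successor in {t3}} = {t3, t4}
Sat(AX (EX full)) = {s : every successor in {t3, t4}} = {t0, t3, t4}
t1 ∉ Sat(AX (EX full)) = {t0, t3, t4}, so the formula does not hold at t1.

No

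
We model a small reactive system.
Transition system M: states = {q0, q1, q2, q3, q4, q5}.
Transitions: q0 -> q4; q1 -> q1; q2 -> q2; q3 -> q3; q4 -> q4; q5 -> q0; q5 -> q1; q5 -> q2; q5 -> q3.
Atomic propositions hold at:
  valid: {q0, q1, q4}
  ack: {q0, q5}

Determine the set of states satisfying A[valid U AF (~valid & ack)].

Sat(~valid) = {q2, q3, q5}
Sat(~valid & ack) = {q5}
AF (~valid & ack): least fixpoint, start Z0 = {q5}, add states with every successor in Z. Already a fixed point.
Sat(AF (~valid & ack)) = {q5}
A[valid U AF (~valid & ack)]: least fixpoint, start Z0 = Sat(AF (~valid & ack)) = {q5}, add states in Sat(valid) with every successor in Z. Already a fixed point.
Sat(A[valid U AF (~valid & ack)]) = {q5}

{q5}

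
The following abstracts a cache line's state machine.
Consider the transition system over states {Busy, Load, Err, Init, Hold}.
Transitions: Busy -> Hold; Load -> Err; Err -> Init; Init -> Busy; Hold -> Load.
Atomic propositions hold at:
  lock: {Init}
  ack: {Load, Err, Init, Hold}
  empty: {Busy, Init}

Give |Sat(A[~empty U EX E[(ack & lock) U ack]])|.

Sat(~empty) = {Load, Err, Hold}
Sat(ack & lock) = {Init}
E[(ack & lock) U ack]: least fixpoint, start Z0 = Sat(ack) = {Load, Err, Init, Hold}, add states in Sat(ack & lock) with some successor in Z. Already a fixed point.
Sat(E[(ack & lock) U ack]) = {Load, Err, Init, Hold}
Sat(EX E[(ack & lock) U ack]) = {s : some successor in {Load, Err, Init, Hold}} = {Busy, Load, Err, Hold}
A[~empty U EX E[(ack & lock) U ack]]: least fixpoint, start Z0 = Sat(EX E[(ack & lock) U ack]) = {Busy, Load, Err, Hold}, add states in Sat(~empty) with every successor in Z. Already a fixed point.
Sat(A[~empty U EX E[(ack & lock) U ack]]) = {Busy, Load, Err, Hold}
|Sat(A[~empty U EX E[(ack & lock) U ack]])| = |{Busy, Load, Err, Hold}| = 4.

4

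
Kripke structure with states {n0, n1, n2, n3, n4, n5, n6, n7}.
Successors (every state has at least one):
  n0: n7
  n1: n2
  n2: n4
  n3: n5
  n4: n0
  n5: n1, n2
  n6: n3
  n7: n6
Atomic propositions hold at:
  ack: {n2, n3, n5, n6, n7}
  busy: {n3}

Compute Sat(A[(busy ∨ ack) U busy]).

Sat(busy ∨ ack) = {n2, n3, n5, n6, n7}
A[(busy ∨ ack) U busy]: least fixpoint, start Z0 = Sat(busy) = {n3}, add states in Sat(busy ∨ ack) with every successor in Z. Z1 = {n3, n6}; Z2 = {n3, n6, n7}; fixed.
Sat(A[(busy ∨ ack) U busy]) = {n3, n6, n7}

{n3, n6, n7}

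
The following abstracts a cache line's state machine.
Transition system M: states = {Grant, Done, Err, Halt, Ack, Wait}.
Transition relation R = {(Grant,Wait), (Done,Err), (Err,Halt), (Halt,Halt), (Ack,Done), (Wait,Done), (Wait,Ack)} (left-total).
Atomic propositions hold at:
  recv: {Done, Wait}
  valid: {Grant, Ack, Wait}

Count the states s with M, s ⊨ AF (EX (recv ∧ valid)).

1

Sat(recv ∧ valid) = {Wait}
Sat(EX (recv ∧ valid)) = {s : some successor in {Wait}} = {Grant}
AF (EX (recv ∧ valid)): least fixpoint, start Z0 = {Grant}, add states with every successor in Z. Already a fixed point.
Sat(AF (EX (recv ∧ valid))) = {Grant}
|Sat(AF (EX (recv ∧ valid)))| = |{Grant}| = 1.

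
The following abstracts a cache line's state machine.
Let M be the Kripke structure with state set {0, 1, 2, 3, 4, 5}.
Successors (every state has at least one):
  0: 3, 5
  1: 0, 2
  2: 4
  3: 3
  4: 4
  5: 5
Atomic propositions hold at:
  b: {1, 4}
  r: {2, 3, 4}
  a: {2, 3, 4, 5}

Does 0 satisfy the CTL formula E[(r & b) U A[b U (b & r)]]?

Sat(r & b) = {4}
Sat(b & r) = {4}
A[b U (b & r)]: least fixpoint, start Z0 = Sat((b & r)) = {4}, add states in Sat(b) with every successor in Z. Already a fixed point.
Sat(A[b U (b & r)]) = {4}
E[(r & b) U A[b U (b & r)]]: least fixpoint, start Z0 = Sat(A[b U (b & r)]) = {4}, add states in Sat(r & b) with some successor in Z. Already a fixed point.
Sat(E[(r & b) U A[b U (b & r)]]) = {4}
0 ∉ Sat(E[(r & b) U A[b U (b & r)]]) = {4}, so the formula does not hold at 0.

No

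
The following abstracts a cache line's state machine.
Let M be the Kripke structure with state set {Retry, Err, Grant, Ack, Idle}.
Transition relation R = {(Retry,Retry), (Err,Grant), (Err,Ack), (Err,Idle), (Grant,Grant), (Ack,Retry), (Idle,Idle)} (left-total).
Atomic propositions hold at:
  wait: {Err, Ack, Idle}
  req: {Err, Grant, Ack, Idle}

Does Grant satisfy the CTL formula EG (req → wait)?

Sat(req → wait) = {Retry, Err, Ack, Idle}
EG (req → wait): greatest fixpoint, start Z0 = {Retry, Err, Ack, Idle}, keep only states in Sat with some successor in Z. Already a fixed point.
Sat(EG (req → wait)) = {Retry, Err, Ack, Idle}
Grant ∉ Sat(EG (req → wait)) = {Retry, Err, Ack, Idle}, so the formula does not hold at Grant.

No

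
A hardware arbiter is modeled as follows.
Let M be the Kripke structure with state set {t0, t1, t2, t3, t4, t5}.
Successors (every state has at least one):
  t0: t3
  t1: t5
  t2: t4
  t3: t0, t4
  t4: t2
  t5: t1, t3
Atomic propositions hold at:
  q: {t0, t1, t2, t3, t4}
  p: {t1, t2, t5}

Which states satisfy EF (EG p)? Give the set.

EG p: greatest fixpoint, start Z0 = {t1, t2, t5}, keep only states in Sat with some successor in Z. Z1 = {t1, t5}; fixed.
Sat(EG p) = {t1, t5}
EF (EG p): least fixpoint, start Z0 = {t1, t5}, add states with some successor in Z. Already a fixed point.
Sat(EF (EG p)) = {t1, t5}

{t1, t5}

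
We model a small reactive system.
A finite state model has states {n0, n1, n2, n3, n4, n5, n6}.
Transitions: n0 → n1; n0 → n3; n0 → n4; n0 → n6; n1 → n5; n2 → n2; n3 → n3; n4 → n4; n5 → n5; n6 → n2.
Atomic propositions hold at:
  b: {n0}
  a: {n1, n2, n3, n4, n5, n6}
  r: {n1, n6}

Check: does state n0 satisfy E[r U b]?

E[r U b]: least fixpoint, start Z0 = Sat(b) = {n0}, add states in Sat(r) with some successor in Z. Already a fixed point.
Sat(E[r U b]) = {n0}
n0 ∈ Sat(E[r U b]) = {n0}, so the formula holds at n0.

Yes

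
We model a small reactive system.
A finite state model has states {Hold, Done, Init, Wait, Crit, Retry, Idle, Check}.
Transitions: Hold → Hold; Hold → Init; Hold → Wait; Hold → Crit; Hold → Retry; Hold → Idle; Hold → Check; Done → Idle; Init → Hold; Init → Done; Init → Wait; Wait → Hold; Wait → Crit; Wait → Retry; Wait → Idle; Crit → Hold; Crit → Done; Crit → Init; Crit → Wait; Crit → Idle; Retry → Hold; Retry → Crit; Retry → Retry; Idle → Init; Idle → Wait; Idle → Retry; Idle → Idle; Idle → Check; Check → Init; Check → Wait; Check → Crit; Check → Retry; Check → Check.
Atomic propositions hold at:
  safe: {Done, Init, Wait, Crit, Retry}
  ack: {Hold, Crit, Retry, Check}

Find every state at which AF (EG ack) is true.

{Hold, Crit, Retry, Check}

EG ack: greatest fixpoint, start Z0 = {Hold, Crit, Retry, Check}, keep only states in Sat with some successor in Z. Already a fixed point.
Sat(EG ack) = {Hold, Crit, Retry, Check}
AF (EG ack): least fixpoint, start Z0 = {Hold, Crit, Retry, Check}, add states with every successor in Z. Already a fixed point.
Sat(AF (EG ack)) = {Hold, Crit, Retry, Check}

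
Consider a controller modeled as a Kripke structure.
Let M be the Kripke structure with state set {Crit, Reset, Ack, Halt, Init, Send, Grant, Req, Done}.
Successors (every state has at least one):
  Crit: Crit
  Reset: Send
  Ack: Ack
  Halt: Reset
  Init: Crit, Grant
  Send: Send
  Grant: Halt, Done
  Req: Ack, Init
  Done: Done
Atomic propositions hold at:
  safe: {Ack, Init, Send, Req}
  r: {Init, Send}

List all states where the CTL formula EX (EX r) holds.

Sat(EX r) = {s : some successor in {Init, Send}} = {Reset, Send, Req}
Sat(EX (EX r)) = {s : some successor in {Reset, Send, Req}} = {Reset, Halt, Send}

{Reset, Halt, Send}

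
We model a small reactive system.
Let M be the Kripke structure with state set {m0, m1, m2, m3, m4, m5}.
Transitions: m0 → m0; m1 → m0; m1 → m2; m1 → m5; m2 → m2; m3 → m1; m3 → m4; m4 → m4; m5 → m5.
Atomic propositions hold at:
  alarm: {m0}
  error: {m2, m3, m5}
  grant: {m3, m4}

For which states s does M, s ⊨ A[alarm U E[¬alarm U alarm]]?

Sat(¬alarm) = {m1, m2, m3, m4, m5}
E[¬alarm U alarm]: least fixpoint, start Z0 = Sat(alarm) = {m0}, add states in Sat(¬alarm) with some successor in Z. Z1 = {m0, m1}; Z2 = {m0, m1, m3}; fixed.
Sat(E[¬alarm U alarm]) = {m0, m1, m3}
A[alarm U E[¬alarm U alarm]]: least fixpoint, start Z0 = Sat(E[¬alarm U alarm]) = {m0, m1, m3}, add states in Sat(alarm) with every successor in Z. Already a fixed point.
Sat(A[alarm U E[¬alarm U alarm]]) = {m0, m1, m3}

{m0, m1, m3}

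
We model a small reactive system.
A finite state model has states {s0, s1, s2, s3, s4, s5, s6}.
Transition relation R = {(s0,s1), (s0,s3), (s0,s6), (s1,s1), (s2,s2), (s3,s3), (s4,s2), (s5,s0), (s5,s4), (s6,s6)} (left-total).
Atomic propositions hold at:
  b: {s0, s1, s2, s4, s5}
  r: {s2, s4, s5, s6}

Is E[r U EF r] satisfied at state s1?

EF r: least fixpoint, start Z0 = {s2, s4, s5, s6}, add states with some successor in Z. Z1 = {s0, s2, s4, s5, s6}; fixed.
Sat(EF r) = {s0, s2, s4, s5, s6}
E[r U EF r]: least fixpoint, start Z0 = Sat(EF r) = {s0, s2, s4, s5, s6}, add states in Sat(r) with some successor in Z. Already a fixed point.
Sat(E[r U EF r]) = {s0, s2, s4, s5, s6}
s1 ∉ Sat(E[r U EF r]) = {s0, s2, s4, s5, s6}, so the formula does not hold at s1.

No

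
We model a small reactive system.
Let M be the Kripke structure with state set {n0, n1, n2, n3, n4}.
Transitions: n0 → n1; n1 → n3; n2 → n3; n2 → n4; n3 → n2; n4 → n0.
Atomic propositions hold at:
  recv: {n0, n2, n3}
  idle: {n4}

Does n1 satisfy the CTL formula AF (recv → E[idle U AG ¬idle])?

Sat(¬idle) = {n0, n1, n2, n3}
AG ¬idle: greatest fixpoint, start Z0 = {n0, n1, n2, n3}, keep only states in Sat with every successor in Z. Z1 = {n0, n1, n3}; Z2 = {n0, n1}; Z3 = {n0}; Z4 = ∅; fixed.
Sat(AG ¬idle) = ∅
E[idle U AG ¬idle]: least fixpoint, start Z0 = Sat(AG ¬idle) = ∅, add states in Sat(idle) with some successor in Z. Already a fixed point.
Sat(E[idle U AG ¬idle]) = ∅
Sat(recv → E[idle U AG ¬idle]) = {n1, n4}
AF (recv → E[idle U AG ¬idle]): least fixpoint, start Z0 = {n1, n4}, add states with every successor in Z. Z1 = {n0, n1, n4}; fixed.
Sat(AF (recv → E[idle U AG ¬idle])) = {n0, n1, n4}
n1 ∈ Sat(AF (recv → E[idle U AG ¬idle])) = {n0, n1, n4}, so the formula holds at n1.

Yes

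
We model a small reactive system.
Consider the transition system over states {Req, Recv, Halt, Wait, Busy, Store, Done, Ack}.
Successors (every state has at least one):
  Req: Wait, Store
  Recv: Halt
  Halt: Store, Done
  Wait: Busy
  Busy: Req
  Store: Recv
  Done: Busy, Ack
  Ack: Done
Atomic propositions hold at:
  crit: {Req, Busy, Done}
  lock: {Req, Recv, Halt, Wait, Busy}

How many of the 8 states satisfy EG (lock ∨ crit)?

Sat(lock ∨ crit) = {Req, Recv, Halt, Wait, Busy, Done}
EG (lock ∨ crit): greatest fixpoint, start Z0 = {Req, Recv, Halt, Wait, Busy, Done}, keep only states in Sat with some successor in Z. Already a fixed point.
Sat(EG (lock ∨ crit)) = {Req, Recv, Halt, Wait, Busy, Done}
|Sat(EG (lock ∨ crit))| = |{Req, Recv, Halt, Wait, Busy, Done}| = 6.

6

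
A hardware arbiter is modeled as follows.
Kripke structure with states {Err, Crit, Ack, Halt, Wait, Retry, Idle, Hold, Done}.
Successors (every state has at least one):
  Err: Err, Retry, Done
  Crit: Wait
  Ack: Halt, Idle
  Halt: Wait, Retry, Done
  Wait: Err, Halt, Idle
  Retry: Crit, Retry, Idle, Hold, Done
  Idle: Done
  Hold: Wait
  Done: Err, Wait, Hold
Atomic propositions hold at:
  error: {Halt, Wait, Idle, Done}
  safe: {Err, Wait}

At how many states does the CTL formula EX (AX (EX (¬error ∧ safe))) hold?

Sat(¬error) = {Err, Crit, Ack, Retry, Hold}
Sat(¬error ∧ safe) = {Err}
Sat(EX (¬error ∧ safe)) = {s : some successor in {Err}} = {Err, Wait, Done}
Sat(AX (EX (¬error ∧ safe))) = {s : every successor in {Err, Wait, Done}} = {Crit, Idle, Hold}
Sat(EX (AX (EX (¬error ∧ safe)))) = {s : some successor in {Crit, Idle, Hold}} = {Ack, Wait, Retry, Done}
|Sat(EX (AX (EX (¬error ∧ safe))))| = |{Ack, Wait, Retry, Done}| = 4.

4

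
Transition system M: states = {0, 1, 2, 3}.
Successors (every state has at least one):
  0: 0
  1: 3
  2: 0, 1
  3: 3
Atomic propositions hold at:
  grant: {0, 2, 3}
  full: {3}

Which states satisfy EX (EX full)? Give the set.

Sat(EX full) = {s : some successor in {3}} = {1, 3}
Sat(EX (EX full)) = {s : some successor in {1, 3}} = {1, 2, 3}

{1, 2, 3}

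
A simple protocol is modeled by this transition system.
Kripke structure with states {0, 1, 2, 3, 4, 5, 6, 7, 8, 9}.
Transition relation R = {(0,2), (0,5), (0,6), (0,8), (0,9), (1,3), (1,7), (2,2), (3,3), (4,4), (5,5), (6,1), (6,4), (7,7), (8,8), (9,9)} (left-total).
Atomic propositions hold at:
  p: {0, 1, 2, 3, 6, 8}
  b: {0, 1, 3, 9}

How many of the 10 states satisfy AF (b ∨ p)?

7

Sat(b ∨ p) = {0, 1, 2, 3, 6, 8, 9}
AF (b ∨ p): least fixpoint, start Z0 = {0, 1, 2, 3, 6, 8, 9}, add states with every successor in Z. Already a fixed point.
Sat(AF (b ∨ p)) = {0, 1, 2, 3, 6, 8, 9}
|Sat(AF (b ∨ p))| = |{0, 1, 2, 3, 6, 8, 9}| = 7.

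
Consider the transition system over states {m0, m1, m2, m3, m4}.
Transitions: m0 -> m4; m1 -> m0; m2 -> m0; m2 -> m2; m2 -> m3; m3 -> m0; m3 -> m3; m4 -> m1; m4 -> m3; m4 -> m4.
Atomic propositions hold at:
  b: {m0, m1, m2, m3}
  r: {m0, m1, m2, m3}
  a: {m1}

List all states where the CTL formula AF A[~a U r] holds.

Sat(~a) = {m0, m2, m3, m4}
A[~a U r]: least fixpoint, start Z0 = Sat(r) = {m0, m1, m2, m3}, add states in Sat(~a) with every successor in Z. Already a fixed point.
Sat(A[~a U r]) = {m0, m1, m2, m3}
AF A[~a U r]: least fixpoint, start Z0 = {m0, m1, m2, m3}, add states with every successor in Z. Already a fixed point.
Sat(AF A[~a U r]) = {m0, m1, m2, m3}

{m0, m1, m2, m3}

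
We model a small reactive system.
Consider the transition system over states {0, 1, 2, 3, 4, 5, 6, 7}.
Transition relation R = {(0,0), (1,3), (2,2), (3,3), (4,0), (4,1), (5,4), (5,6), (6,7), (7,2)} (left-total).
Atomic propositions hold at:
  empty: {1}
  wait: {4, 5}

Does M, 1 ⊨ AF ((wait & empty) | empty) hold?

Sat(wait & empty) = ∅
Sat((wait & empty) | empty) = {1}
AF ((wait & empty) | empty): least fixpoint, start Z0 = {1}, add states with every successor in Z. Already a fixed point.
Sat(AF ((wait & empty) | empty)) = {1}
1 ∈ Sat(AF ((wait & empty) | empty)) = {1}, so the formula holds at 1.

Yes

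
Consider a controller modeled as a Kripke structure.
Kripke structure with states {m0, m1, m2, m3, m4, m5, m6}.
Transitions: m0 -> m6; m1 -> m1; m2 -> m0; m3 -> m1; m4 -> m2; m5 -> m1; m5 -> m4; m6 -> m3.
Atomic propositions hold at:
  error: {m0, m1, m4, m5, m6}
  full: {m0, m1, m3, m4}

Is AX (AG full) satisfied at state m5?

AG full: greatest fixpoint, start Z0 = {m0, m1, m3, m4}, keep only states in Sat with every successor in Z. Z1 = {m1, m3}; fixed.
Sat(AG full) = {m1, m3}
Sat(AX (AG full)) = {s : every successor in {m1, m3}} = {m1, m3, m6}
m5 ∉ Sat(AX (AG full)) = {m1, m3, m6}, so the formula does not hold at m5.

No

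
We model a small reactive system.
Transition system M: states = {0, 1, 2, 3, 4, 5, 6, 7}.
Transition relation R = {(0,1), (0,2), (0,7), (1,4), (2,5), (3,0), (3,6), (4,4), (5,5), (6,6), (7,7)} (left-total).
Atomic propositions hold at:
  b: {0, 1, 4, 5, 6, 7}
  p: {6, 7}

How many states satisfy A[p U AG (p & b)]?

2

Sat(p & b) = {6, 7}
AG (p & b): greatest fixpoint, start Z0 = {6, 7}, keep only states in Sat with every successor in Z. Already a fixed point.
Sat(AG (p & b)) = {6, 7}
A[p U AG (p & b)]: least fixpoint, start Z0 = Sat(AG (p & b)) = {6, 7}, add states in Sat(p) with every successor in Z. Already a fixed point.
Sat(A[p U AG (p & b)]) = {6, 7}
|Sat(A[p U AG (p & b)])| = |{6, 7}| = 2.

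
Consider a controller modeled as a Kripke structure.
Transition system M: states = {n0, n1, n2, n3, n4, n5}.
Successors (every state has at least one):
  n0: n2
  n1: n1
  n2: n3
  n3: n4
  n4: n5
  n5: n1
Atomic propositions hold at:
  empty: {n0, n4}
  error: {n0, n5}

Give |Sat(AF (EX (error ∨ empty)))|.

4

Sat(error ∨ empty) = {n0, n4, n5}
Sat(EX (error ∨ empty)) = {s : some successor in {n0, n4, n5}} = {n3, n4}
AF (EX (error ∨ empty)): least fixpoint, start Z0 = {n3, n4}, add states with every successor in Z. Z1 = {n2, n3, n4}; Z2 = {n0, n2, n3, n4}; fixed.
Sat(AF (EX (error ∨ empty))) = {n0, n2, n3, n4}
|Sat(AF (EX (error ∨ empty)))| = |{n0, n2, n3, n4}| = 4.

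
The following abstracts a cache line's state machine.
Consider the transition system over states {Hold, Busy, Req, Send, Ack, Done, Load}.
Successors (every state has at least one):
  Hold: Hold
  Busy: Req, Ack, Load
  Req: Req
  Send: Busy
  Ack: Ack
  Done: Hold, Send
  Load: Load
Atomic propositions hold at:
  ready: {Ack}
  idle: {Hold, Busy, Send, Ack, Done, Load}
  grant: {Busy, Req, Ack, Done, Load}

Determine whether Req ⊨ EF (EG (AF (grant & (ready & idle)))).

Sat(ready & idle) = {Ack}
Sat(grant & (ready & idle)) = {Ack}
AF (grant & (ready & idle)): least fixpoint, start Z0 = {Ack}, add states with every successor in Z. Already a fixed point.
Sat(AF (grant & (ready & idle))) = {Ack}
EG (AF (grant & (ready & idle))): greatest fixpoint, start Z0 = {Ack}, keep only states in Sat with some successor in Z. Already a fixed point.
Sat(EG (AF (grant & (ready & idle)))) = {Ack}
EF (EG (AF (grant & (ready & idle)))): least fixpoint, start Z0 = {Ack}, add states with some successor in Z. Z1 = {Busy, Ack}; Z2 = {Busy, Send, Ack}; Z3 = {Busy, Send, Ack, Done}; fixed.
Sat(EF (EG (AF (grant & (ready & idle))))) = {Busy, Send, Ack, Done}
Req ∉ Sat(EF (EG (AF (grant & (ready & idle))))) = {Busy, Send, Ack, Done}, so the formula does not hold at Req.

No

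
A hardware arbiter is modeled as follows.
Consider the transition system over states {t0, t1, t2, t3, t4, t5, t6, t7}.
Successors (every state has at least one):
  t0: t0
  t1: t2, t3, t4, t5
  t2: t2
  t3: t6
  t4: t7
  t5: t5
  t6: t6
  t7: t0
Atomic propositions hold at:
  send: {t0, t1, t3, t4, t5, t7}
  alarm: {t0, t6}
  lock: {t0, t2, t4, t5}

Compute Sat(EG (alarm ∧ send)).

{t0}

Sat(alarm ∧ send) = {t0}
EG (alarm ∧ send): greatest fixpoint, start Z0 = {t0}, keep only states in Sat with some successor in Z. Already a fixed point.
Sat(EG (alarm ∧ send)) = {t0}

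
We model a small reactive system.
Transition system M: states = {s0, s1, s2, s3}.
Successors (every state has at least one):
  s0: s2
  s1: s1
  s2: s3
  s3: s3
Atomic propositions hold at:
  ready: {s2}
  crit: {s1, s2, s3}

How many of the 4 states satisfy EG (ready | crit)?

Sat(ready | crit) = {s1, s2, s3}
EG (ready | crit): greatest fixpoint, start Z0 = {s1, s2, s3}, keep only states in Sat with some successor in Z. Already a fixed point.
Sat(EG (ready | crit)) = {s1, s2, s3}
|Sat(EG (ready | crit))| = |{s1, s2, s3}| = 3.

3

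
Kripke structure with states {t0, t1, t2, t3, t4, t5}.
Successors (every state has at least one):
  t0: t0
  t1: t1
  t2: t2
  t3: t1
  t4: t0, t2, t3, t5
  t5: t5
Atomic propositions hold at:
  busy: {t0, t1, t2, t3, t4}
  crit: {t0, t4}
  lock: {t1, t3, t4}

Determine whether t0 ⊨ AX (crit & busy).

Sat(crit & busy) = {t0, t4}
Sat(AX (crit & busy)) = {s : every successor in {t0, t4}} = {t0}
t0 ∈ Sat(AX (crit & busy)) = {t0}, so the formula holds at t0.

Yes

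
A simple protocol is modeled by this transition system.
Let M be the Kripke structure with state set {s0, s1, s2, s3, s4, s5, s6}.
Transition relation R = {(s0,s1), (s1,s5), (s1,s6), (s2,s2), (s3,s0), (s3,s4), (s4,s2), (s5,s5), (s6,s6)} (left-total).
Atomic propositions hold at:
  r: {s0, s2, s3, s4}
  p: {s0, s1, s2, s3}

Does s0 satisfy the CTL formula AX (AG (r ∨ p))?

No

Sat(r ∨ p) = {s0, s1, s2, s3, s4}
AG (r ∨ p): greatest fixpoint, start Z0 = {s0, s1, s2, s3, s4}, keep only states in Sat with every successor in Z. Z1 = {s0, s2, s3, s4}; Z2 = {s2, s3, s4}; Z3 = {s2, s4}; fixed.
Sat(AG (r ∨ p)) = {s2, s4}
Sat(AX (AG (r ∨ p))) = {s : every successor in {s2, s4}} = {s2, s4}
s0 ∉ Sat(AX (AG (r ∨ p))) = {s2, s4}, so the formula does not hold at s0.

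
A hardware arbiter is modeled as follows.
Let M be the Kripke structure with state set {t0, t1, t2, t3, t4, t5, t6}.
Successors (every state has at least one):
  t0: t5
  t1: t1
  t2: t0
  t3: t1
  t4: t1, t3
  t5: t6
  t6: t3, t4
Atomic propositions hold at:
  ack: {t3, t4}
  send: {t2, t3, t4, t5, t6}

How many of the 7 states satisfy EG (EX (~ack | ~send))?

3

Sat(~ack) = {t0, t1, t2, t5, t6}
Sat(~send) = {t0, t1}
Sat(~ack | ~send) = {t0, t1, t2, t5, t6}
Sat(EX (~ack | ~send)) = {s : some successor in {t0, t1, t2, t5, t6}} = {t0, t1, t2, t3, t4, t5}
EG (EX (~ack | ~send)): greatest fixpoint, start Z0 = {t0, t1, t2, t3, t4, t5}, keep only states in Sat with some successor in Z. Z1 = {t0, t1, t2, t3, t4}; Z2 = {t1, t2, t3, t4}; Z3 = {t1, t3, t4}; fixed.
Sat(EG (EX (~ack | ~send))) = {t1, t3, t4}
|Sat(EG (EX (~ack | ~send)))| = |{t1, t3, t4}| = 3.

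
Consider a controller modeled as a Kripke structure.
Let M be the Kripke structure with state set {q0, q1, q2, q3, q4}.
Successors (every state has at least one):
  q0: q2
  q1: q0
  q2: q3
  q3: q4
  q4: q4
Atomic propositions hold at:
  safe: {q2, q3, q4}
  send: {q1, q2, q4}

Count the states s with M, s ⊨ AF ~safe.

2

Sat(~safe) = {q0, q1}
AF ~safe: least fixpoint, start Z0 = {q0, q1}, add states with every successor in Z. Already a fixed point.
Sat(AF ~safe) = {q0, q1}
|Sat(AF ~safe)| = |{q0, q1}| = 2.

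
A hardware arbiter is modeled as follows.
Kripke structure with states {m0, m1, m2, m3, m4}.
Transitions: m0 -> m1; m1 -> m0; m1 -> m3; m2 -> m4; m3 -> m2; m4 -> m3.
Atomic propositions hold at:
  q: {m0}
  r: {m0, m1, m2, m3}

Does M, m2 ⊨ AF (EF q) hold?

EF q: least fixpoint, start Z0 = {m0}, add states with some successor in Z. Z1 = {m0, m1}; fixed.
Sat(EF q) = {m0, m1}
AF (EF q): least fixpoint, start Z0 = {m0, m1}, add states with every successor in Z. Already a fixed point.
Sat(AF (EF q)) = {m0, m1}
m2 ∉ Sat(AF (EF q)) = {m0, m1}, so the formula does not hold at m2.

No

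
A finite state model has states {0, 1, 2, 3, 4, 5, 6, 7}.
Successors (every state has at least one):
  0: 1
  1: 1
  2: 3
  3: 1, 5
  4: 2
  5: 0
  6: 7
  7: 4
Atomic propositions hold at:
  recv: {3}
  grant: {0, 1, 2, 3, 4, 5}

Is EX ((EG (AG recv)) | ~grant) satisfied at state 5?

No

AG recv: greatest fixpoint, start Z0 = {3}, keep only states in Sat with every successor in Z. Z1 = ∅; fixed.
Sat(AG recv) = ∅
EG (AG recv): greatest fixpoint, start Z0 = ∅, keep only states in Sat with some successor in Z. Already a fixed point.
Sat(EG (AG recv)) = ∅
Sat(~grant) = {6, 7}
Sat((EG (AG recv)) | ~grant) = {6, 7}
Sat(EX ((EG (AG recv)) | ~grant)) = {s : some successor in {6, 7}} = {6}
5 ∉ Sat(EX ((EG (AG recv)) | ~grant)) = {6}, so the formula does not hold at 5.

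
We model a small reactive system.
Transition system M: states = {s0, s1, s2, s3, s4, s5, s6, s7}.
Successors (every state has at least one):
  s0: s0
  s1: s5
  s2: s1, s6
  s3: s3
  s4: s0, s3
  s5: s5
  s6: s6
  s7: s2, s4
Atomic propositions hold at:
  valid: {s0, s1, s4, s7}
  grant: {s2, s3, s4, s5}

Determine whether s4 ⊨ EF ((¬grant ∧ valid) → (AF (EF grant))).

Yes

Sat(¬grant) = {s0, s1, s6, s7}
Sat(¬grant ∧ valid) = {s0, s1, s7}
EF grant: least fixpoint, start Z0 = {s2, s3, s4, s5}, add states with some successor in Z. Z1 = {s1, s2, s3, s4, s5, s7}; fixed.
Sat(EF grant) = {s1, s2, s3, s4, s5, s7}
AF (EF grant): least fixpoint, start Z0 = {s1, s2, s3, s4, s5, s7}, add states with every successor in Z. Already a fixed point.
Sat(AF (EF grant)) = {s1, s2, s3, s4, s5, s7}
Sat((¬grant ∧ valid) → (AF (EF grant))) = {s1, s2, s3, s4, s5, s6, s7}
EF ((¬grant ∧ valid) → (AF (EF grant))): least fixpoint, start Z0 = {s1, s2, s3, s4, s5, s6, s7}, add states with some successor in Z. Already a fixed point.
Sat(EF ((¬grant ∧ valid) → (AF (EF grant)))) = {s1, s2, s3, s4, s5, s6, s7}
s4 ∈ Sat(EF ((¬grant ∧ valid) → (AF (EF grant)))) = {s1, s2, s3, s4, s5, s6, s7}, so the formula holds at s4.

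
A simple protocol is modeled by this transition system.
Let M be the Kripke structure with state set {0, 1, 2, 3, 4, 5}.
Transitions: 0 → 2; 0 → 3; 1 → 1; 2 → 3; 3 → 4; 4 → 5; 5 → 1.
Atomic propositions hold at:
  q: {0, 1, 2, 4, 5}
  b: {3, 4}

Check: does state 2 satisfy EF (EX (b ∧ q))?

Sat(b ∧ q) = {4}
Sat(EX (b ∧ q)) = {s : some successor in {4}} = {3}
EF (EX (b ∧ q)): least fixpoint, start Z0 = {3}, add states with some successor in Z. Z1 = {0, 2, 3}; fixed.
Sat(EF (EX (b ∧ q))) = {0, 2, 3}
2 ∈ Sat(EF (EX (b ∧ q))) = {0, 2, 3}, so the formula holds at 2.

Yes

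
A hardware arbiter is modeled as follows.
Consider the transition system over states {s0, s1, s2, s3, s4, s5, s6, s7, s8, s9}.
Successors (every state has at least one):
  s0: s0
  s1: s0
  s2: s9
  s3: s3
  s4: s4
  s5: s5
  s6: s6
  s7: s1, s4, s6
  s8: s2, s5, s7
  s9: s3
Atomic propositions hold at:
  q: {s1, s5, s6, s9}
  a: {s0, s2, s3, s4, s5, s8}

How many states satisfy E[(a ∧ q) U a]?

6

Sat(a ∧ q) = {s5}
E[(a ∧ q) U a]: least fixpoint, start Z0 = Sat(a) = {s0, s2, s3, s4, s5, s8}, add states in Sat(a ∧ q) with some successor in Z. Already a fixed point.
Sat(E[(a ∧ q) U a]) = {s0, s2, s3, s4, s5, s8}
|Sat(E[(a ∧ q) U a])| = |{s0, s2, s3, s4, s5, s8}| = 6.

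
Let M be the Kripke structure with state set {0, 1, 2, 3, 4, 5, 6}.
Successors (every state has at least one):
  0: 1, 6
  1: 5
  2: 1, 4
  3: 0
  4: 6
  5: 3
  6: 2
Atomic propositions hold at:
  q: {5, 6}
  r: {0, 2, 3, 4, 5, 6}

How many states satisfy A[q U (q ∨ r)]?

Sat(q ∨ r) = {0, 2, 3, 4, 5, 6}
A[q U (q ∨ r)]: least fixpoint, start Z0 = Sat((q ∨ r)) = {0, 2, 3, 4, 5, 6}, add states in Sat(q) with every successor in Z. Already a fixed point.
Sat(A[q U (q ∨ r)]) = {0, 2, 3, 4, 5, 6}
|Sat(A[q U (q ∨ r)])| = |{0, 2, 3, 4, 5, 6}| = 6.

6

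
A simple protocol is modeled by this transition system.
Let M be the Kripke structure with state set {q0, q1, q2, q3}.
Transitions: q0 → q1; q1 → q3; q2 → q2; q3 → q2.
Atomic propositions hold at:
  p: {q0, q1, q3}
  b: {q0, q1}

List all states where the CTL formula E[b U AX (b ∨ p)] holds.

{q0, q1}

Sat(b ∨ p) = {q0, q1, q3}
Sat(AX (b ∨ p)) = {s : every successor in {q0, q1, q3}} = {q0, q1}
E[b U AX (b ∨ p)]: least fixpoint, start Z0 = Sat(AX (b ∨ p)) = {q0, q1}, add states in Sat(b) with some successor in Z. Already a fixed point.
Sat(E[b U AX (b ∨ p)]) = {q0, q1}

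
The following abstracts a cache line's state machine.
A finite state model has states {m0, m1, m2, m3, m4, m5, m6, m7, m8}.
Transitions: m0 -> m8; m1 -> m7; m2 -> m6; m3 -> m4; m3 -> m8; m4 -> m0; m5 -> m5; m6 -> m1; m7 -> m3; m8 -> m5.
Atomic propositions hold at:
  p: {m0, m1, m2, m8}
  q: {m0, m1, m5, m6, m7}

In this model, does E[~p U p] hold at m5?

No

Sat(~p) = {m3, m4, m5, m6, m7}
E[~p U p]: least fixpoint, start Z0 = Sat(p) = {m0, m1, m2, m8}, add states in Sat(~p) with some successor in Z. Z1 = {m0, m1, m2, m3, m4, m6, m8}; Z2 = {m0, m1, m2, m3, m4, m6, m7, m8}; fixed.
Sat(E[~p U p]) = {m0, m1, m2, m3, m4, m6, m7, m8}
m5 ∉ Sat(E[~p U p]) = {m0, m1, m2, m3, m4, m6, m7, m8}, so the formula does not hold at m5.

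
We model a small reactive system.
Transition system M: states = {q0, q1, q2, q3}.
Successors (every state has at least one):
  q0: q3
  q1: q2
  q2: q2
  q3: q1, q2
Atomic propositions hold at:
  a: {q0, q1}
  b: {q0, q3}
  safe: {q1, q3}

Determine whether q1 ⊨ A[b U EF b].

EF b: least fixpoint, start Z0 = {q0, q3}, add states with some successor in Z. Already a fixed point.
Sat(EF b) = {q0, q3}
A[b U EF b]: least fixpoint, start Z0 = Sat(EF b) = {q0, q3}, add states in Sat(b) with every successor in Z. Already a fixed point.
Sat(A[b U EF b]) = {q0, q3}
q1 ∉ Sat(A[b U EF b]) = {q0, q3}, so the formula does not hold at q1.

No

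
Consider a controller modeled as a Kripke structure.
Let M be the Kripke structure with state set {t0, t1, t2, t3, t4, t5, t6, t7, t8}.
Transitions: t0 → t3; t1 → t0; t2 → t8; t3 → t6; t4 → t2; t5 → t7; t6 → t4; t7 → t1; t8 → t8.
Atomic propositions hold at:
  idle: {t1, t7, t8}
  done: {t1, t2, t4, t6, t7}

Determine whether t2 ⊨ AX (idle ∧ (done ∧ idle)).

Sat(done ∧ idle) = {t1, t7}
Sat(idle ∧ (done ∧ idle)) = {t1, t7}
Sat(AX (idle ∧ (done ∧ idle))) = {s : every successor in {t1, t7}} = {t5, t7}
t2 ∉ Sat(AX (idle ∧ (done ∧ idle))) = {t5, t7}, so the formula does not hold at t2.

No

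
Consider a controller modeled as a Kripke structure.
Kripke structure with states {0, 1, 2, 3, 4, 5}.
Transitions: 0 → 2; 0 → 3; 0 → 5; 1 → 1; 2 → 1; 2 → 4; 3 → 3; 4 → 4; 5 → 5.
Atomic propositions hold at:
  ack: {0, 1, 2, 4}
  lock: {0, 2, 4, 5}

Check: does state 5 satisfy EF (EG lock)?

Yes

EG lock: greatest fixpoint, start Z0 = {0, 2, 4, 5}, keep only states in Sat with some successor in Z. Already a fixed point.
Sat(EG lock) = {0, 2, 4, 5}
EF (EG lock): least fixpoint, start Z0 = {0, 2, 4, 5}, add states with some successor in Z. Already a fixed point.
Sat(EF (EG lock)) = {0, 2, 4, 5}
5 ∈ Sat(EF (EG lock)) = {0, 2, 4, 5}, so the formula holds at 5.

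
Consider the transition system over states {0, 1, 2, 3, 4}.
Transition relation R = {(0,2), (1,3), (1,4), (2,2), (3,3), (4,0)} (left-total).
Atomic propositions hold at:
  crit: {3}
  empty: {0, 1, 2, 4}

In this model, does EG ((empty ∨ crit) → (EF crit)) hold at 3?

Yes

Sat(empty ∨ crit) = {0, 1, 2, 3, 4}
EF crit: least fixpoint, start Z0 = {3}, add states with some successor in Z. Z1 = {1, 3}; fixed.
Sat(EF crit) = {1, 3}
Sat((empty ∨ crit) → (EF crit)) = {1, 3}
EG ((empty ∨ crit) → (EF crit)): greatest fixpoint, start Z0 = {1, 3}, keep only states in Sat with some successor in Z. Already a fixed point.
Sat(EG ((empty ∨ crit) → (EF crit))) = {1, 3}
3 ∈ Sat(EG ((empty ∨ crit) → (EF crit))) = {1, 3}, so the formula holds at 3.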